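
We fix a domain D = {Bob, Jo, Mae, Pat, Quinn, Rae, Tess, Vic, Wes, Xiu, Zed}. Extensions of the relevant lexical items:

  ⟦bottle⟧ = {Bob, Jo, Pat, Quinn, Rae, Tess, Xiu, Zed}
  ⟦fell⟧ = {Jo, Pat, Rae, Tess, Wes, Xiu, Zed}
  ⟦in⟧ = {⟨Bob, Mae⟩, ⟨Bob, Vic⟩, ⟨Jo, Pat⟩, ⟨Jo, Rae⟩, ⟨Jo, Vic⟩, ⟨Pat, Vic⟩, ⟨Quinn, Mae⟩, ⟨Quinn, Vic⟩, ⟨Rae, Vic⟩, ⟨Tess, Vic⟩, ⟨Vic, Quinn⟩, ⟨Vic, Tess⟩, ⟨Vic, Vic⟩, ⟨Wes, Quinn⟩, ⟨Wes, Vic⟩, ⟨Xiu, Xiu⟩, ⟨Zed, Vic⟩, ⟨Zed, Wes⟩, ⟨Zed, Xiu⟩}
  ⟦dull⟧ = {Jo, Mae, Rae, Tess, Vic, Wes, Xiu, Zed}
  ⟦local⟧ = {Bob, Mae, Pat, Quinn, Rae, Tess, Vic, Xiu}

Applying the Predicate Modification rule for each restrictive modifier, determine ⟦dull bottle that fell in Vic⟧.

{Jo, Rae, Tess, Zed}

⟦that fell⟧ = ⟦fell⟧ = {Jo, Pat, Rae, Tess, Wes, Xiu, Zed}
⟦in Vic⟧ = {x : ⟨x, Vic⟩ ∈ ⟦in⟧} = {Bob, Jo, Pat, Quinn, Rae, Tess, Vic, Wes, Zed}
⟦bottle⟧ = {Bob, Jo, Pat, Quinn, Rae, Tess, Xiu, Zed}
… ∩ ⟦that fell⟧ = {Bob, Jo, Pat, Quinn, Rae, Tess, Xiu, Zed} ∩ {Jo, Pat, Rae, Tess, Wes, Xiu, Zed} = {Jo, Pat, Rae, Tess, Xiu, Zed}
… ∩ ⟦in Vic⟧ = {Jo, Pat, Rae, Tess, Xiu, Zed} ∩ {Bob, Jo, Pat, Quinn, Rae, Tess, Vic, Wes, Zed} = {Jo, Pat, Rae, Tess, Zed}
… ∩ ⟦dull⟧ = {Jo, Pat, Rae, Tess, Zed} ∩ {Jo, Mae, Rae, Tess, Vic, Wes, Xiu, Zed} = {Jo, Rae, Tess, Zed}
So ⟦dull bottle that fell in Vic⟧ = {Jo, Rae, Tess, Zed}.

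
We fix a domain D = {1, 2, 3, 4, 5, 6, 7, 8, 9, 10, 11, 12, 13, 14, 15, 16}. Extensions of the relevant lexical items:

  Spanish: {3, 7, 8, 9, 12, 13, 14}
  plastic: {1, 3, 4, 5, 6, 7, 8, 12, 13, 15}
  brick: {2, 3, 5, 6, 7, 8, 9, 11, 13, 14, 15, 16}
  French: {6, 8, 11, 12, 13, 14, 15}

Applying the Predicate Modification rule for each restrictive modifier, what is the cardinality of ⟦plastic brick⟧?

⟦brick⟧ = {2, 3, 5, 6, 7, 8, 9, 11, 13, 14, 15, 16}
… ∩ ⟦plastic⟧ = {2, 3, 5, 6, 7, 8, 9, 11, 13, 14, 15, 16} ∩ {1, 3, 4, 5, 6, 7, 8, 12, 13, 15} = {3, 5, 6, 7, 8, 13, 15}
⟦plastic brick⟧ = {3, 5, 6, 7, 8, 13, 15}, so the cardinality is 7.

7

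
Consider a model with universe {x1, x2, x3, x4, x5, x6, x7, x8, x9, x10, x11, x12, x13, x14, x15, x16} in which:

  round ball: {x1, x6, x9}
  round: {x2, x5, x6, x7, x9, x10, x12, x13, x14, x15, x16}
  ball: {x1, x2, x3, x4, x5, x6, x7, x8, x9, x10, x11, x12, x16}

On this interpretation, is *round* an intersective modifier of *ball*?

no

⟦round⟧ ∩ ⟦ball⟧ = {x2, x5, x6, x7, x9, x10, x12, x13, x14, x15, x16} ∩ {x1, x2, x3, x4, x5, x6, x7, x8, x9, x10, x11, x12, x16} = {x2, x5, x6, x7, x9, x10, x12, x16}
Observed ⟦round ball⟧ = {x1, x6, x9}.
These differ, so the modifier is not intersective in this model.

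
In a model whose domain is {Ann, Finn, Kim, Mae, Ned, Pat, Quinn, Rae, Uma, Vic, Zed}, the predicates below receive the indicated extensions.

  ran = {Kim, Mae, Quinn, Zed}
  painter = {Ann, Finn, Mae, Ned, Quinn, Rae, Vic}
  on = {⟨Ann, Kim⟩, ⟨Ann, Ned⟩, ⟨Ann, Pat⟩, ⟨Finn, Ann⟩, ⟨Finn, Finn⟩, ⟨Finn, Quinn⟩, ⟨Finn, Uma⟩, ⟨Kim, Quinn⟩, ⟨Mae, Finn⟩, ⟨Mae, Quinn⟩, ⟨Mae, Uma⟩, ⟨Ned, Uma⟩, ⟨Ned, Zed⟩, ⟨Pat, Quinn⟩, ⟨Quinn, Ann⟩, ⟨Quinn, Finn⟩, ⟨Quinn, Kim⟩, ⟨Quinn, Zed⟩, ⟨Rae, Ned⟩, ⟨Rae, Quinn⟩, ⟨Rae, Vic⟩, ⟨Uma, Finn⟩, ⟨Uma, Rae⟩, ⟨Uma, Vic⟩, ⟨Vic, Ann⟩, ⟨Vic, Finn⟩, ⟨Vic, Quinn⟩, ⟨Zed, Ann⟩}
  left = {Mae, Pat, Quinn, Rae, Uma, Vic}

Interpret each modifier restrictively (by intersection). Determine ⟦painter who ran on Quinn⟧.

{Mae}

⟦who ran⟧ = ⟦ran⟧ = {Kim, Mae, Quinn, Zed}
⟦on Quinn⟧ = {x : ⟨x, Quinn⟩ ∈ ⟦on⟧} = {Finn, Kim, Mae, Pat, Rae, Vic}
⟦painter⟧ = {Ann, Finn, Mae, Ned, Quinn, Rae, Vic}
… ∩ ⟦who ran⟧ = {Ann, Finn, Mae, Ned, Quinn, Rae, Vic} ∩ {Kim, Mae, Quinn, Zed} = {Mae, Quinn}
… ∩ ⟦on Quinn⟧ = {Mae, Quinn} ∩ {Finn, Kim, Mae, Pat, Rae, Vic} = {Mae}
So ⟦painter who ran on Quinn⟧ = {Mae}.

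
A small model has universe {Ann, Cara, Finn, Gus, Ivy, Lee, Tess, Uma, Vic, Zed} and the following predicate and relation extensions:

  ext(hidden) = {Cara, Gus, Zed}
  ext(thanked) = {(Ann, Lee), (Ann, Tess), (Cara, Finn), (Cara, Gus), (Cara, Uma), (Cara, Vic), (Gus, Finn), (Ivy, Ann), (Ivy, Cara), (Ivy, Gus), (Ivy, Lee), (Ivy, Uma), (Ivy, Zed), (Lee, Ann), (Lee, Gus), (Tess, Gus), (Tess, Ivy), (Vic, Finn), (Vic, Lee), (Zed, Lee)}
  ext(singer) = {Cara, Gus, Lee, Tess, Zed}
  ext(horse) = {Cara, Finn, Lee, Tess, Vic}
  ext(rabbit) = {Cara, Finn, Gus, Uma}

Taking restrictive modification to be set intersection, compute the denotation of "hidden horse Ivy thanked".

⟦Ivy thanked⟧ = {x : ⟨Ivy, x⟩ ∈ ⟦thanked⟧} = {Ann, Cara, Gus, Lee, Uma, Zed}
⟦horse⟧ = {Cara, Finn, Lee, Tess, Vic}
… ∩ ⟦Ivy thanked⟧ = {Cara, Finn, Lee, Tess, Vic} ∩ {Ann, Cara, Gus, Lee, Uma, Zed} = {Cara, Lee}
… ∩ ⟦hidden⟧ = {Cara, Lee} ∩ {Cara, Gus, Zed} = {Cara}
So ⟦hidden horse Ivy thanked⟧ = {Cara}.

{Cara}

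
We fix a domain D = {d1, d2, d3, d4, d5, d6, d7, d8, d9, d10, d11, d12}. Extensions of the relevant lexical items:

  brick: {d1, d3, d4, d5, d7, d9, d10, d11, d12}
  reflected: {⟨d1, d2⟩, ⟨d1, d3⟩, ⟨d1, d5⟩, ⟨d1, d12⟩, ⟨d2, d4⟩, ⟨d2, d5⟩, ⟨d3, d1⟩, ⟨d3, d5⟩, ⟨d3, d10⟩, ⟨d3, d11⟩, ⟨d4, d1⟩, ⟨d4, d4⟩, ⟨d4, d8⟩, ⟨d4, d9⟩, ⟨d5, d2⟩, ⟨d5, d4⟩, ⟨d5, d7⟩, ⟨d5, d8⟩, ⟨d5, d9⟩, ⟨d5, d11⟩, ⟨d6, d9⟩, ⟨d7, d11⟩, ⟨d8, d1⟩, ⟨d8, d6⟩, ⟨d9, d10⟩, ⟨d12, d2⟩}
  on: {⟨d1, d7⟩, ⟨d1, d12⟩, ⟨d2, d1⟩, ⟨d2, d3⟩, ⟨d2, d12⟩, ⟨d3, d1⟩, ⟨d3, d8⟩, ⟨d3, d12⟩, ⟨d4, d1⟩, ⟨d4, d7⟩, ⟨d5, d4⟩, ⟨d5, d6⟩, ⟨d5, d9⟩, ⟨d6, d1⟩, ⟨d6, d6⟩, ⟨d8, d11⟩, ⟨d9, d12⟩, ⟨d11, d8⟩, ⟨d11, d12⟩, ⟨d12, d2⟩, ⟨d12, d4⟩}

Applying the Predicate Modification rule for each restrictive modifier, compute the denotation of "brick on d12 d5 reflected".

{d9, d11}

⟦on d12⟧ = {x : ⟨x, d12⟩ ∈ ⟦on⟧} = {d1, d2, d3, d9, d11}
⟦d5 reflected⟧ = {x : ⟨d5, x⟩ ∈ ⟦reflected⟧} = {d2, d4, d7, d8, d9, d11}
⟦brick⟧ = {d1, d3, d4, d5, d7, d9, d10, d11, d12}
… ∩ ⟦on d12⟧ = {d1, d3, d4, d5, d7, d9, d10, d11, d12} ∩ {d1, d2, d3, d9, d11} = {d1, d3, d9, d11}
… ∩ ⟦d5 reflected⟧ = {d1, d3, d9, d11} ∩ {d2, d4, d7, d8, d9, d11} = {d9, d11}
So ⟦brick on d12 d5 reflected⟧ = {d9, d11}.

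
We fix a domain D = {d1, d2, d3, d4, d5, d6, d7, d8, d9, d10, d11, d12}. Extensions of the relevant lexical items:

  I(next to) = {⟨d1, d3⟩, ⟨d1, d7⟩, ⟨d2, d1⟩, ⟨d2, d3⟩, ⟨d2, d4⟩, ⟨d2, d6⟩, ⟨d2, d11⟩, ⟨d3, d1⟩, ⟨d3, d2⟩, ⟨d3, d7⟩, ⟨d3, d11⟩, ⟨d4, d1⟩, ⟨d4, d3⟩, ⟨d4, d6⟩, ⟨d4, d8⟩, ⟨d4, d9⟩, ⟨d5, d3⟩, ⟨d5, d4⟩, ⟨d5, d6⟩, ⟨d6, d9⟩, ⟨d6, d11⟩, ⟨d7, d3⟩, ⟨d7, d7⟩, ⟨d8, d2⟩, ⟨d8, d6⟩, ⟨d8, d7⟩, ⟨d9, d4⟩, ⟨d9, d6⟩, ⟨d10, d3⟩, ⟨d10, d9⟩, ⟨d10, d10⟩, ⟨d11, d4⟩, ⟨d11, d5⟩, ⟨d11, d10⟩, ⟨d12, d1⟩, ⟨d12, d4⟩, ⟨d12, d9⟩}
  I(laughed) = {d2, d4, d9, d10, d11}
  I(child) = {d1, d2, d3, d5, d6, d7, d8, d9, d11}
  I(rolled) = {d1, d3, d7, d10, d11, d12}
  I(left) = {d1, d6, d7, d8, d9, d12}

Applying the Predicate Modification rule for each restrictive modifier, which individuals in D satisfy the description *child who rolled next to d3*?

⟦who rolled⟧ = ⟦rolled⟧ = {d1, d3, d7, d10, d11, d12}
⟦next to d3⟧ = {x : ⟨x, d3⟩ ∈ ⟦next to⟧} = {d1, d2, d4, d5, d7, d10}
⟦child⟧ = {d1, d2, d3, d5, d6, d7, d8, d9, d11}
… ∩ ⟦who rolled⟧ = {d1, d2, d3, d5, d6, d7, d8, d9, d11} ∩ {d1, d3, d7, d10, d11, d12} = {d1, d3, d7, d11}
… ∩ ⟦next to d3⟧ = {d1, d3, d7, d11} ∩ {d1, d2, d4, d5, d7, d10} = {d1, d7}
So ⟦child who rolled next to d3⟧ = {d1, d7}.

{d1, d7}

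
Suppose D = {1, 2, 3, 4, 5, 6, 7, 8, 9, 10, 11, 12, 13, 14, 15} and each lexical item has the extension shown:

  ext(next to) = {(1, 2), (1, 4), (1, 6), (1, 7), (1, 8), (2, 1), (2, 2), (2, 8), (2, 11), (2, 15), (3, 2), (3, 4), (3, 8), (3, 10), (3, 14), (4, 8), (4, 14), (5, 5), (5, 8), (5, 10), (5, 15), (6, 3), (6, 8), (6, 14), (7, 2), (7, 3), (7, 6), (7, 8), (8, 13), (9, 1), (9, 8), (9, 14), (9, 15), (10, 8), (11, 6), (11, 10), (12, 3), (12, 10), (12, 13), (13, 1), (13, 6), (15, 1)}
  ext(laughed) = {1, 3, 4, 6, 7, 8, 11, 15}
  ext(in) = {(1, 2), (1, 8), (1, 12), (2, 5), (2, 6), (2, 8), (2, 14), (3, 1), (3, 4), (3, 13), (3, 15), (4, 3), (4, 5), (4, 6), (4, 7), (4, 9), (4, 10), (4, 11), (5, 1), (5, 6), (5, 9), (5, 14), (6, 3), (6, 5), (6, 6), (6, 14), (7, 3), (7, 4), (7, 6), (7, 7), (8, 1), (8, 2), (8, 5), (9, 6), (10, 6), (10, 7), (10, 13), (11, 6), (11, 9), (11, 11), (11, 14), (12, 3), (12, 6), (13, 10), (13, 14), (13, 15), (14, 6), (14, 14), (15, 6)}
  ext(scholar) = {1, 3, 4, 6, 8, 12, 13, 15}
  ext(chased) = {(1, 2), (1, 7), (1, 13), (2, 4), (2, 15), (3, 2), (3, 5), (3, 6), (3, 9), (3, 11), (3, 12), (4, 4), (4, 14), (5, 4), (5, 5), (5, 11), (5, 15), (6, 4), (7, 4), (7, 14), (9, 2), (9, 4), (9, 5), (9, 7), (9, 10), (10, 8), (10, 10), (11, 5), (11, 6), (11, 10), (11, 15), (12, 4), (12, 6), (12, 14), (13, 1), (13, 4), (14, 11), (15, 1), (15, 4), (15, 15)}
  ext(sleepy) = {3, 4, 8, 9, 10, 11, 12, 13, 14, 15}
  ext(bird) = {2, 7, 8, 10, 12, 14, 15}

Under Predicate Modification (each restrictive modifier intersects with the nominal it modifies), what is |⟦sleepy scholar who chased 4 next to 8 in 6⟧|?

1

⟦who chased 4⟧ = {x : ⟨x, 4⟩ ∈ ⟦chased⟧} = {2, 4, 5, 6, 7, 9, 12, 13, 15}
⟦next to 8⟧ = {x : ⟨x, 8⟩ ∈ ⟦next to⟧} = {1, 2, 3, 4, 5, 6, 7, 9, 10}
⟦in 6⟧ = {x : ⟨x, 6⟩ ∈ ⟦in⟧} = {2, 4, 5, 6, 7, 9, 10, 11, 12, 14, 15}
⟦scholar⟧ = {1, 3, 4, 6, 8, 12, 13, 15}
… ∩ ⟦who chased 4⟧ = {1, 3, 4, 6, 8, 12, 13, 15} ∩ {2, 4, 5, 6, 7, 9, 12, 13, 15} = {4, 6, 12, 13, 15}
… ∩ ⟦next to 8⟧ = {4, 6, 12, 13, 15} ∩ {1, 2, 3, 4, 5, 6, 7, 9, 10} = {4, 6}
… ∩ ⟦in 6⟧ = {4, 6} ∩ {2, 4, 5, 6, 7, 9, 10, 11, 12, 14, 15} = {4, 6}
… ∩ ⟦sleepy⟧ = {4, 6} ∩ {3, 4, 8, 9, 10, 11, 12, 13, 14, 15} = {4}
⟦sleepy scholar who chased 4 next to 8 in 6⟧ = {4}, so the cardinality is 1.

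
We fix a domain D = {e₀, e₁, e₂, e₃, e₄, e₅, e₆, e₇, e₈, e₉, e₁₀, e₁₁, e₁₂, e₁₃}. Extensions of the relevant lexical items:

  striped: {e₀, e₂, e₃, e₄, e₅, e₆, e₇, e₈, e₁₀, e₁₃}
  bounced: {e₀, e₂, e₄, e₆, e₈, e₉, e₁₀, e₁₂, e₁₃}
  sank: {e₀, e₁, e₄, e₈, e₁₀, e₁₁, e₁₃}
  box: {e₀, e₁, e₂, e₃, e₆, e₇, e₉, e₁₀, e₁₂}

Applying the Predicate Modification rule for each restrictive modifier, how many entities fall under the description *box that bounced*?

⟦that bounced⟧ = ⟦bounced⟧ = {e₀, e₂, e₄, e₆, e₈, e₉, e₁₀, e₁₂, e₁₃}
⟦box⟧ = {e₀, e₁, e₂, e₃, e₆, e₇, e₉, e₁₀, e₁₂}
… ∩ ⟦that bounced⟧ = {e₀, e₁, e₂, e₃, e₆, e₇, e₉, e₁₀, e₁₂} ∩ {e₀, e₂, e₄, e₆, e₈, e₉, e₁₀, e₁₂, e₁₃} = {e₀, e₂, e₆, e₉, e₁₀, e₁₂}
⟦box that bounced⟧ = {e₀, e₂, e₆, e₉, e₁₀, e₁₂}, so the cardinality is 6.

6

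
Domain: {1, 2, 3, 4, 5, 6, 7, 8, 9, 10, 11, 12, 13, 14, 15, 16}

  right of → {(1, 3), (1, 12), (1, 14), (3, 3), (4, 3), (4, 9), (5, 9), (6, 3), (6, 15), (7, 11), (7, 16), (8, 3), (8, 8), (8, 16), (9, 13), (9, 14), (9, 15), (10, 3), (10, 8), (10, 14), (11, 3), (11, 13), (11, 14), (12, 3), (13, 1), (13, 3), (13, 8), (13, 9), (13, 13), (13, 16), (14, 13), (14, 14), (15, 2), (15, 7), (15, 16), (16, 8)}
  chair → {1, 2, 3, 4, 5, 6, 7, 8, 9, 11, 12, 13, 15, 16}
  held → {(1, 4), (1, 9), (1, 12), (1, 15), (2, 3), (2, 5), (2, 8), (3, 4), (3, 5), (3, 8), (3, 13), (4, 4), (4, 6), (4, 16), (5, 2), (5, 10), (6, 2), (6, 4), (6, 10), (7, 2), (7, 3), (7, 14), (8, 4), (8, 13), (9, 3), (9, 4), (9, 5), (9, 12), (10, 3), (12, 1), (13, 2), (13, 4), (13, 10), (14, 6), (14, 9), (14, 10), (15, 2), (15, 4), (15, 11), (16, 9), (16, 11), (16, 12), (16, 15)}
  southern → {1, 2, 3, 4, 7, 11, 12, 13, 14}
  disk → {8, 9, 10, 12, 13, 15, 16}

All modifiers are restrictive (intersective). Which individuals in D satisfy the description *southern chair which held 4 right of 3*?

{1, 3, 4, 13}

⟦which held 4⟧ = {x : ⟨x, 4⟩ ∈ ⟦held⟧} = {1, 3, 4, 6, 8, 9, 13, 15}
⟦right of 3⟧ = {x : ⟨x, 3⟩ ∈ ⟦right of⟧} = {1, 3, 4, 6, 8, 10, 11, 12, 13}
⟦chair⟧ = {1, 2, 3, 4, 5, 6, 7, 8, 9, 11, 12, 13, 15, 16}
… ∩ ⟦which held 4⟧ = {1, 2, 3, 4, 5, 6, 7, 8, 9, 11, 12, 13, 15, 16} ∩ {1, 3, 4, 6, 8, 9, 13, 15} = {1, 3, 4, 6, 8, 9, 13, 15}
… ∩ ⟦right of 3⟧ = {1, 3, 4, 6, 8, 9, 13, 15} ∩ {1, 3, 4, 6, 8, 10, 11, 12, 13} = {1, 3, 4, 6, 8, 13}
… ∩ ⟦southern⟧ = {1, 3, 4, 6, 8, 13} ∩ {1, 2, 3, 4, 7, 11, 12, 13, 14} = {1, 3, 4, 13}
So ⟦southern chair which held 4 right of 3⟧ = {1, 3, 4, 13}.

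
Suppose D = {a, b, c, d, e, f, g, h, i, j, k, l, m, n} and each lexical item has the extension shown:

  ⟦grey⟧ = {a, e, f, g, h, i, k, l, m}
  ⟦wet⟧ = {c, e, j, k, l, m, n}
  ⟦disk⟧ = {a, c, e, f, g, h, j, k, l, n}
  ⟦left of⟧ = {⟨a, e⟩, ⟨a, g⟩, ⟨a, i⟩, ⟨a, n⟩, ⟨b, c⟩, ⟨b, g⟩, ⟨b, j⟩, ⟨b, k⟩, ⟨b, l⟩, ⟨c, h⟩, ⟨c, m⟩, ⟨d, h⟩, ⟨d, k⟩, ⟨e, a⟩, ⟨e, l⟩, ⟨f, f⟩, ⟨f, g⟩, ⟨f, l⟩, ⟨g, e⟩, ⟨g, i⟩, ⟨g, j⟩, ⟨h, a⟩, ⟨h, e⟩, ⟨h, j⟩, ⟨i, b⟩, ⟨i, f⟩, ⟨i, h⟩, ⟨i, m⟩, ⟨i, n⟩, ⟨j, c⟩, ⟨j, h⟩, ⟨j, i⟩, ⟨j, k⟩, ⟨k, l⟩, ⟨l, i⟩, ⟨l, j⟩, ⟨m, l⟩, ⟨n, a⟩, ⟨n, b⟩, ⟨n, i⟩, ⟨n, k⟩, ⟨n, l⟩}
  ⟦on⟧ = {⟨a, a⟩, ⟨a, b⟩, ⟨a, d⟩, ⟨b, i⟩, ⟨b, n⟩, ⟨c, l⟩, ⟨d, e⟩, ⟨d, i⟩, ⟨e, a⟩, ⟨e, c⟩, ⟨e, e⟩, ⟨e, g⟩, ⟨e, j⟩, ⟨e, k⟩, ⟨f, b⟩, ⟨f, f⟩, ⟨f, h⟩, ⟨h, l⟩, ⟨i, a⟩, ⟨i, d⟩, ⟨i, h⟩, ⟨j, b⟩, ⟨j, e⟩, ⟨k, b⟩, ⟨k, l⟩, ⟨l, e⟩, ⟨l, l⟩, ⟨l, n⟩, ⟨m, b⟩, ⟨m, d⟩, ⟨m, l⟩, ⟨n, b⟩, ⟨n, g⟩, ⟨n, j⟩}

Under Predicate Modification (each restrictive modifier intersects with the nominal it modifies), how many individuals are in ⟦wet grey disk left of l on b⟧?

⟦left of l⟧ = {x : ⟨x, l⟩ ∈ ⟦left of⟧} = {b, e, f, k, m, n}
⟦on b⟧ = {x : ⟨x, b⟩ ∈ ⟦on⟧} = {a, f, j, k, m, n}
⟦disk⟧ = {a, c, e, f, g, h, j, k, l, n}
… ∩ ⟦left of l⟧ = {a, c, e, f, g, h, j, k, l, n} ∩ {b, e, f, k, m, n} = {e, f, k, n}
… ∩ ⟦on b⟧ = {e, f, k, n} ∩ {a, f, j, k, m, n} = {f, k, n}
… ∩ ⟦wet⟧ = {f, k, n} ∩ {c, e, j, k, l, m, n} = {k, n}
… ∩ ⟦grey⟧ = {k, n} ∩ {a, e, f, g, h, i, k, l, m} = {k}
⟦wet grey disk left of l on b⟧ = {k}, so the cardinality is 1.

1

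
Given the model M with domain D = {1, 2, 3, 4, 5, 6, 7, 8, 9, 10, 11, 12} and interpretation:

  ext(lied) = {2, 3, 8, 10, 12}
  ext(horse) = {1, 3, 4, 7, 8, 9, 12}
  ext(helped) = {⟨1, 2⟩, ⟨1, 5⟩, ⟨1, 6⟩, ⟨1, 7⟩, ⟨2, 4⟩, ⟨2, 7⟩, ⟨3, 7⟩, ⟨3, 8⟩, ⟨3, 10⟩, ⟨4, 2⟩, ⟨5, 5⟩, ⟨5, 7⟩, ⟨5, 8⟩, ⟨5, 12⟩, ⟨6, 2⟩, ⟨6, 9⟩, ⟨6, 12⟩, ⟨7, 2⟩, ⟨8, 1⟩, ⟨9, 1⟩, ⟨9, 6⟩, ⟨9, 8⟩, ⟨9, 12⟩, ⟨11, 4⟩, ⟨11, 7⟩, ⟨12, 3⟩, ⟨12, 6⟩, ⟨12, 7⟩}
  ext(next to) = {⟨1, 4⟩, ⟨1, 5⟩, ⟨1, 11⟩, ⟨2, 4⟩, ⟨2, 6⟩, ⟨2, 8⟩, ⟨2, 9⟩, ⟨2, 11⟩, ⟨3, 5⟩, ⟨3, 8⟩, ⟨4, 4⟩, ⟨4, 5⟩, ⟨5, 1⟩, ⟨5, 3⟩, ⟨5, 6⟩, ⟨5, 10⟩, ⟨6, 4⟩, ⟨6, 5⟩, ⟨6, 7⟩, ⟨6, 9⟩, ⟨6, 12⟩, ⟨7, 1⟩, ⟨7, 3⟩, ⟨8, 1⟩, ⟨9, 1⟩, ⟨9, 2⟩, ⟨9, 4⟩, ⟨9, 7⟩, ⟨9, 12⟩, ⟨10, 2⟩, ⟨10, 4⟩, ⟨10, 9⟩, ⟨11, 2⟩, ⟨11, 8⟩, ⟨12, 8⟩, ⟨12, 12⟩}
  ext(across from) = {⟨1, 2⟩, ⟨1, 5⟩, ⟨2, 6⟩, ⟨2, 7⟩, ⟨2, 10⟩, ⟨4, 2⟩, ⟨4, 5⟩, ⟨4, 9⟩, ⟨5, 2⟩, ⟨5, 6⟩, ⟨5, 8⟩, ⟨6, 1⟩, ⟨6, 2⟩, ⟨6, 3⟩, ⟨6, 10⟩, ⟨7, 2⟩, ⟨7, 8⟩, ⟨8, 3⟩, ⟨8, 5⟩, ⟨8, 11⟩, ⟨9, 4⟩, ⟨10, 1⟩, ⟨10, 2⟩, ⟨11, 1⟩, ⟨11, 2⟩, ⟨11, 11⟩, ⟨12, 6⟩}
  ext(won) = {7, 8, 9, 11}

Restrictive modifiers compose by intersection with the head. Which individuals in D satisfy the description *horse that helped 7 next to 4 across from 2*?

{1}

⟦that helped 7⟧ = {x : ⟨x, 7⟩ ∈ ⟦helped⟧} = {1, 2, 3, 5, 11, 12}
⟦next to 4⟧ = {x : ⟨x, 4⟩ ∈ ⟦next to⟧} = {1, 2, 4, 6, 9, 10}
⟦across from 2⟧ = {x : ⟨x, 2⟩ ∈ ⟦across from⟧} = {1, 4, 5, 6, 7, 10, 11}
⟦horse⟧ = {1, 3, 4, 7, 8, 9, 12}
… ∩ ⟦that helped 7⟧ = {1, 3, 4, 7, 8, 9, 12} ∩ {1, 2, 3, 5, 11, 12} = {1, 3, 12}
… ∩ ⟦next to 4⟧ = {1, 3, 12} ∩ {1, 2, 4, 6, 9, 10} = {1}
… ∩ ⟦across from 2⟧ = {1} ∩ {1, 4, 5, 6, 7, 10, 11} = {1}
So ⟦horse that helped 7 next to 4 across from 2⟧ = {1}.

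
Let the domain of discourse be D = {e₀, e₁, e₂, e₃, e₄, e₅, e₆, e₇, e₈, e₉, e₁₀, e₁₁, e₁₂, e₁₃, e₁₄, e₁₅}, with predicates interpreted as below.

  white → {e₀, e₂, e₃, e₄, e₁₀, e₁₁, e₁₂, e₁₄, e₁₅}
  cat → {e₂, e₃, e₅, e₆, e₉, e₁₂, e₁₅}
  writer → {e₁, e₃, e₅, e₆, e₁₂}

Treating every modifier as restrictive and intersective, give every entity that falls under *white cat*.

{e₂, e₃, e₁₂, e₁₅}

⟦cat⟧ = {e₂, e₃, e₅, e₆, e₉, e₁₂, e₁₅}
… ∩ ⟦white⟧ = {e₂, e₃, e₅, e₆, e₉, e₁₂, e₁₅} ∩ {e₀, e₂, e₃, e₄, e₁₀, e₁₁, e₁₂, e₁₄, e₁₅} = {e₂, e₃, e₁₂, e₁₅}
So ⟦white cat⟧ = {e₂, e₃, e₁₂, e₁₅}.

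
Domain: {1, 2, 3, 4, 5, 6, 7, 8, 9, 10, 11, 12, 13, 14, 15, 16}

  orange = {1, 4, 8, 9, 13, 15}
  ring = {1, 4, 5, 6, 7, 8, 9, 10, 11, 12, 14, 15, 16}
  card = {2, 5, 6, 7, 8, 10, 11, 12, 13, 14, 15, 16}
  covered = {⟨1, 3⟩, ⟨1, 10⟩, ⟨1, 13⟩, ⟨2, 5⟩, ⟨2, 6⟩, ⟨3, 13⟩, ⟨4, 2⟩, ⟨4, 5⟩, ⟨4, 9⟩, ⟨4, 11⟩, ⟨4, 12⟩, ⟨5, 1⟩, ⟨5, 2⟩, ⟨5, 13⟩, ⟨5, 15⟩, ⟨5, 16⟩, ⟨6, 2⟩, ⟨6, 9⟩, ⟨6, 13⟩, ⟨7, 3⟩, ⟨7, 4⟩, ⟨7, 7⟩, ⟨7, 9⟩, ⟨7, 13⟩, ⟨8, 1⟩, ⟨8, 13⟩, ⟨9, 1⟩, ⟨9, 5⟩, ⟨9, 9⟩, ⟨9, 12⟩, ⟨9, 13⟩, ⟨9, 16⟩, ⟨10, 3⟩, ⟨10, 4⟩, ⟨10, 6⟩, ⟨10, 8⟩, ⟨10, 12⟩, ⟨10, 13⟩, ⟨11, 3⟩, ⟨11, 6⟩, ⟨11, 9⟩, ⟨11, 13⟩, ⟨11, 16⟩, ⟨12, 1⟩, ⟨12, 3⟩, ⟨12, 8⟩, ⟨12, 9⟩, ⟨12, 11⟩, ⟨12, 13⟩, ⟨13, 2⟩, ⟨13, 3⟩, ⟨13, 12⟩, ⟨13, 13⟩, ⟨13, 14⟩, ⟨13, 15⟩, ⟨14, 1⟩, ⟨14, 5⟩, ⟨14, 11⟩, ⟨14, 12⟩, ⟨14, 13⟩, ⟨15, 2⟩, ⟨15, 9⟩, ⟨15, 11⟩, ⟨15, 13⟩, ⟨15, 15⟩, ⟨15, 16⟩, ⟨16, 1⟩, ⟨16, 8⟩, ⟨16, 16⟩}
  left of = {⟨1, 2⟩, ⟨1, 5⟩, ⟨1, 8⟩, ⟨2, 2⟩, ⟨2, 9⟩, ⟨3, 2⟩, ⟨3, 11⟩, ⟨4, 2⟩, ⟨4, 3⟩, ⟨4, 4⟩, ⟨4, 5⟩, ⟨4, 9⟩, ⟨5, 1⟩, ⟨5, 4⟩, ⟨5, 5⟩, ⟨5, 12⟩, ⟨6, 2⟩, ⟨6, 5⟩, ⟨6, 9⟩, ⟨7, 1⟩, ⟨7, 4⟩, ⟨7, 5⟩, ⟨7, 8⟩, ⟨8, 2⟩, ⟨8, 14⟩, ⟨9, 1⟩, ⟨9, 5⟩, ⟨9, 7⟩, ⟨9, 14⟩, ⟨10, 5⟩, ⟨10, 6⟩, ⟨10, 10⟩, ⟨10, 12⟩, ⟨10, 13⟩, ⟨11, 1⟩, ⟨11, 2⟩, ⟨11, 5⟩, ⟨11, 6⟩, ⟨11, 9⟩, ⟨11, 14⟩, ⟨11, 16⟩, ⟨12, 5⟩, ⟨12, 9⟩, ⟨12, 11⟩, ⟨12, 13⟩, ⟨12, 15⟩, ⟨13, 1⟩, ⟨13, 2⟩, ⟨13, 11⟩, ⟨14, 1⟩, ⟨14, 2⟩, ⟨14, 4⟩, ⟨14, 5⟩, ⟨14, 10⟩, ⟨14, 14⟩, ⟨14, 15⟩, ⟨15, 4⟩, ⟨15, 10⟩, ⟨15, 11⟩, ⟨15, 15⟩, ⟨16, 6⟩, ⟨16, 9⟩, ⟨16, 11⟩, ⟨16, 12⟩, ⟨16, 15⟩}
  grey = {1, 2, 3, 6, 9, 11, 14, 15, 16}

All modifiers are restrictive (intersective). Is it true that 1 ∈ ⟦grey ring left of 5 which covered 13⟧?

yes

⟦left of 5⟧ = {x : ⟨x, 5⟩ ∈ ⟦left of⟧} = {1, 4, 5, 6, 7, 9, 10, 11, 12, 14}
⟦which covered 13⟧ = {x : ⟨x, 13⟩ ∈ ⟦covered⟧} = {1, 3, 5, 6, 7, 8, 9, 10, 11, 12, 13, 14, 15}
⟦ring⟧ = {1, 4, 5, 6, 7, 8, 9, 10, 11, 12, 14, 15, 16}
… ∩ ⟦left of 5⟧ = {1, 4, 5, 6, 7, 8, 9, 10, 11, 12, 14, 15, 16} ∩ {1, 4, 5, 6, 7, 9, 10, 11, 12, 14} = {1, 4, 5, 6, 7, 9, 10, 11, 12, 14}
… ∩ ⟦which covered 13⟧ = {1, 4, 5, 6, 7, 9, 10, 11, 12, 14} ∩ {1, 3, 5, 6, 7, 8, 9, 10, 11, 12, 13, 14, 15} = {1, 5, 6, 7, 9, 10, 11, 12, 14}
… ∩ ⟦grey⟧ = {1, 5, 6, 7, 9, 10, 11, 12, 14} ∩ {1, 2, 3, 6, 9, 11, 14, 15, 16} = {1, 6, 9, 11, 14}
⟦grey ring left of 5 which covered 13⟧ = {1, 6, 9, 11, 14}; 1 ∈ this set.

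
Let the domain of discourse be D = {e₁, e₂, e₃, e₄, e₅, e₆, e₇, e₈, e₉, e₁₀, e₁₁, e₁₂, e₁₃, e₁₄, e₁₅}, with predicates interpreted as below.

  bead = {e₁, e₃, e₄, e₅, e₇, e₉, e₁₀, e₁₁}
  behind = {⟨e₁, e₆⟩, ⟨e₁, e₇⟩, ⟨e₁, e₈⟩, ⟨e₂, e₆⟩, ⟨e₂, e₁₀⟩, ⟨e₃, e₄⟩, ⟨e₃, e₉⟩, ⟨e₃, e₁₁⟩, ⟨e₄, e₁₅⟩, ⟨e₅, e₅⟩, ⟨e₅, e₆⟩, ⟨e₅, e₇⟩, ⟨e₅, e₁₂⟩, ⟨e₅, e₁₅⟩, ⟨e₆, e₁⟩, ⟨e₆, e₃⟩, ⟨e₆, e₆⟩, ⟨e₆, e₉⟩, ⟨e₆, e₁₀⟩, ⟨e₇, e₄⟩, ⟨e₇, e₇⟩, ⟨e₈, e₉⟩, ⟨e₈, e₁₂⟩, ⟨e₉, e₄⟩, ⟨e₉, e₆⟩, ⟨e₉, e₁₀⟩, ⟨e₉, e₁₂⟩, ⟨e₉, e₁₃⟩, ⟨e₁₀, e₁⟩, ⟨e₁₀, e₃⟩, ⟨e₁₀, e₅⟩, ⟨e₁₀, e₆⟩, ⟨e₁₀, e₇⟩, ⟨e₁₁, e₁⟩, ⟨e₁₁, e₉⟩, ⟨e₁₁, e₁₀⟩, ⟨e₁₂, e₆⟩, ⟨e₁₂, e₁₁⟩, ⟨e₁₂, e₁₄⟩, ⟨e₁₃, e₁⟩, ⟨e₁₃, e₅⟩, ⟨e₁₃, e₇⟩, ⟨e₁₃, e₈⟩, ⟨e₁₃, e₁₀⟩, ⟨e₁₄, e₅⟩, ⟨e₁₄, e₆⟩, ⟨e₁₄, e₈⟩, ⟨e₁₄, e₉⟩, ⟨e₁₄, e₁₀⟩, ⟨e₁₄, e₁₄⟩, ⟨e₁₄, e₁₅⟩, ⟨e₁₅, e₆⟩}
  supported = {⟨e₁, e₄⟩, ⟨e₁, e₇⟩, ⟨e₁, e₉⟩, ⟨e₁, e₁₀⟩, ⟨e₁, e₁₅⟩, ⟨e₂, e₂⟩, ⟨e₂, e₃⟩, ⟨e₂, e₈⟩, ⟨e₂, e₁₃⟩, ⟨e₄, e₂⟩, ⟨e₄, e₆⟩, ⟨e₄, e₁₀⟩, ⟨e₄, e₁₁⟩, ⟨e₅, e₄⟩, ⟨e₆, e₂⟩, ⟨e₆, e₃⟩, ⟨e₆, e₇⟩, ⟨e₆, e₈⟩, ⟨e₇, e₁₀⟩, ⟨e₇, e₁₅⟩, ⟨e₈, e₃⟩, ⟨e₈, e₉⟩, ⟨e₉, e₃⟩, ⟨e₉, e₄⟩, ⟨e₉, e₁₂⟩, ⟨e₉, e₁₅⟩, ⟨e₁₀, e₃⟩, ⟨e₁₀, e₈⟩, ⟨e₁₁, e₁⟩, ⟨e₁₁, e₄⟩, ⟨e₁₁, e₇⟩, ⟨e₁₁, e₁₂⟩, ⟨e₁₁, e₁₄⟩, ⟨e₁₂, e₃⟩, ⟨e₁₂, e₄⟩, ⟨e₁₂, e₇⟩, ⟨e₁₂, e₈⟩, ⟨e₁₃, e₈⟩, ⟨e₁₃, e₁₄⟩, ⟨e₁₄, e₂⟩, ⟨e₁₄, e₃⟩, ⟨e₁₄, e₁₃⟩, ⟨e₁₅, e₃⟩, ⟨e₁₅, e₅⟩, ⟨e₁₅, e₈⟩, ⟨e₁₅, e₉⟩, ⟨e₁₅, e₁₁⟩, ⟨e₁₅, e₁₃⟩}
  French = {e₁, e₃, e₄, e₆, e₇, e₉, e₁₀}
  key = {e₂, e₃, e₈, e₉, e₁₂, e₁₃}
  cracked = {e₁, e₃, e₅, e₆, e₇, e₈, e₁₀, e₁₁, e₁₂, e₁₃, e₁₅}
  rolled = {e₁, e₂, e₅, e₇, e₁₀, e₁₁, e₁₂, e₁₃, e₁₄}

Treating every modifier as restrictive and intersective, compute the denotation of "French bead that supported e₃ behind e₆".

{e₉, e₁₀}

⟦that supported e₃⟧ = {x : ⟨x, e₃⟩ ∈ ⟦supported⟧} = {e₂, e₆, e₈, e₉, e₁₀, e₁₂, e₁₄, e₁₅}
⟦behind e₆⟧ = {x : ⟨x, e₆⟩ ∈ ⟦behind⟧} = {e₁, e₂, e₅, e₆, e₉, e₁₀, e₁₂, e₁₄, e₁₅}
⟦bead⟧ = {e₁, e₃, e₄, e₅, e₇, e₉, e₁₀, e₁₁}
… ∩ ⟦that supported e₃⟧ = {e₁, e₃, e₄, e₅, e₇, e₉, e₁₀, e₁₁} ∩ {e₂, e₆, e₈, e₉, e₁₀, e₁₂, e₁₄, e₁₅} = {e₉, e₁₀}
… ∩ ⟦behind e₆⟧ = {e₉, e₁₀} ∩ {e₁, e₂, e₅, e₆, e₉, e₁₀, e₁₂, e₁₄, e₁₅} = {e₉, e₁₀}
… ∩ ⟦French⟧ = {e₉, e₁₀} ∩ {e₁, e₃, e₄, e₆, e₇, e₉, e₁₀} = {e₉, e₁₀}
So ⟦French bead that supported e₃ behind e₆⟧ = {e₉, e₁₀}.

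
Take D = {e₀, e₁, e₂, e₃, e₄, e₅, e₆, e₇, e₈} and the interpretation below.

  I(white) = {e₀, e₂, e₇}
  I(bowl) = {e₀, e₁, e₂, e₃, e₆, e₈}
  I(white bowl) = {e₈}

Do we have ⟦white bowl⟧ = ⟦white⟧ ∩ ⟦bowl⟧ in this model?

no

⟦white⟧ ∩ ⟦bowl⟧ = {e₀, e₂, e₇} ∩ {e₀, e₁, e₂, e₃, e₆, e₈} = {e₀, e₂}
Observed ⟦white bowl⟧ = {e₈}.
These differ, so the modifier is not intersective in this model.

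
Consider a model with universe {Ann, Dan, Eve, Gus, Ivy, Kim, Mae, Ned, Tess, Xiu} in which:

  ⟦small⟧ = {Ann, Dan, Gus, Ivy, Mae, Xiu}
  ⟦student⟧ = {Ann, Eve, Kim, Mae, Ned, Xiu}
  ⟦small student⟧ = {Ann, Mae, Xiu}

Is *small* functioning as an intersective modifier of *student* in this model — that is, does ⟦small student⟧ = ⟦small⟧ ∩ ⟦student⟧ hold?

yes

⟦small⟧ ∩ ⟦student⟧ = {Ann, Dan, Gus, Ivy, Mae, Xiu} ∩ {Ann, Eve, Kim, Mae, Ned, Xiu} = {Ann, Mae, Xiu}
Observed ⟦small student⟧ = {Ann, Mae, Xiu}.
These coincide, so the modifier is intersective here.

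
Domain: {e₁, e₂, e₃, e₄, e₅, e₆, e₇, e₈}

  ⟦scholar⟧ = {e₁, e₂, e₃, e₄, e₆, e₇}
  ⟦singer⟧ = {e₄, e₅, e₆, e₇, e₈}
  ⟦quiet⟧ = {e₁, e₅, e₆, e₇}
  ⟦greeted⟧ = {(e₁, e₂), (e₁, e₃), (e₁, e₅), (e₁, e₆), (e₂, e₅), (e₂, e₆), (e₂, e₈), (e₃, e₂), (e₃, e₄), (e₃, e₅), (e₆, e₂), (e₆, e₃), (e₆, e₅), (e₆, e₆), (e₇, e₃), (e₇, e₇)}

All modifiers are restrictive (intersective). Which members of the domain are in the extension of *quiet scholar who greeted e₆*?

⟦who greeted e₆⟧ = {x : ⟨x, e₆⟩ ∈ ⟦greeted⟧} = {e₁, e₂, e₆}
⟦scholar⟧ = {e₁, e₂, e₃, e₄, e₆, e₇}
… ∩ ⟦who greeted e₆⟧ = {e₁, e₂, e₃, e₄, e₆, e₇} ∩ {e₁, e₂, e₆} = {e₁, e₂, e₆}
… ∩ ⟦quiet⟧ = {e₁, e₂, e₆} ∩ {e₁, e₅, e₆, e₇} = {e₁, e₆}
So ⟦quiet scholar who greeted e₆⟧ = {e₁, e₆}.

{e₁, e₆}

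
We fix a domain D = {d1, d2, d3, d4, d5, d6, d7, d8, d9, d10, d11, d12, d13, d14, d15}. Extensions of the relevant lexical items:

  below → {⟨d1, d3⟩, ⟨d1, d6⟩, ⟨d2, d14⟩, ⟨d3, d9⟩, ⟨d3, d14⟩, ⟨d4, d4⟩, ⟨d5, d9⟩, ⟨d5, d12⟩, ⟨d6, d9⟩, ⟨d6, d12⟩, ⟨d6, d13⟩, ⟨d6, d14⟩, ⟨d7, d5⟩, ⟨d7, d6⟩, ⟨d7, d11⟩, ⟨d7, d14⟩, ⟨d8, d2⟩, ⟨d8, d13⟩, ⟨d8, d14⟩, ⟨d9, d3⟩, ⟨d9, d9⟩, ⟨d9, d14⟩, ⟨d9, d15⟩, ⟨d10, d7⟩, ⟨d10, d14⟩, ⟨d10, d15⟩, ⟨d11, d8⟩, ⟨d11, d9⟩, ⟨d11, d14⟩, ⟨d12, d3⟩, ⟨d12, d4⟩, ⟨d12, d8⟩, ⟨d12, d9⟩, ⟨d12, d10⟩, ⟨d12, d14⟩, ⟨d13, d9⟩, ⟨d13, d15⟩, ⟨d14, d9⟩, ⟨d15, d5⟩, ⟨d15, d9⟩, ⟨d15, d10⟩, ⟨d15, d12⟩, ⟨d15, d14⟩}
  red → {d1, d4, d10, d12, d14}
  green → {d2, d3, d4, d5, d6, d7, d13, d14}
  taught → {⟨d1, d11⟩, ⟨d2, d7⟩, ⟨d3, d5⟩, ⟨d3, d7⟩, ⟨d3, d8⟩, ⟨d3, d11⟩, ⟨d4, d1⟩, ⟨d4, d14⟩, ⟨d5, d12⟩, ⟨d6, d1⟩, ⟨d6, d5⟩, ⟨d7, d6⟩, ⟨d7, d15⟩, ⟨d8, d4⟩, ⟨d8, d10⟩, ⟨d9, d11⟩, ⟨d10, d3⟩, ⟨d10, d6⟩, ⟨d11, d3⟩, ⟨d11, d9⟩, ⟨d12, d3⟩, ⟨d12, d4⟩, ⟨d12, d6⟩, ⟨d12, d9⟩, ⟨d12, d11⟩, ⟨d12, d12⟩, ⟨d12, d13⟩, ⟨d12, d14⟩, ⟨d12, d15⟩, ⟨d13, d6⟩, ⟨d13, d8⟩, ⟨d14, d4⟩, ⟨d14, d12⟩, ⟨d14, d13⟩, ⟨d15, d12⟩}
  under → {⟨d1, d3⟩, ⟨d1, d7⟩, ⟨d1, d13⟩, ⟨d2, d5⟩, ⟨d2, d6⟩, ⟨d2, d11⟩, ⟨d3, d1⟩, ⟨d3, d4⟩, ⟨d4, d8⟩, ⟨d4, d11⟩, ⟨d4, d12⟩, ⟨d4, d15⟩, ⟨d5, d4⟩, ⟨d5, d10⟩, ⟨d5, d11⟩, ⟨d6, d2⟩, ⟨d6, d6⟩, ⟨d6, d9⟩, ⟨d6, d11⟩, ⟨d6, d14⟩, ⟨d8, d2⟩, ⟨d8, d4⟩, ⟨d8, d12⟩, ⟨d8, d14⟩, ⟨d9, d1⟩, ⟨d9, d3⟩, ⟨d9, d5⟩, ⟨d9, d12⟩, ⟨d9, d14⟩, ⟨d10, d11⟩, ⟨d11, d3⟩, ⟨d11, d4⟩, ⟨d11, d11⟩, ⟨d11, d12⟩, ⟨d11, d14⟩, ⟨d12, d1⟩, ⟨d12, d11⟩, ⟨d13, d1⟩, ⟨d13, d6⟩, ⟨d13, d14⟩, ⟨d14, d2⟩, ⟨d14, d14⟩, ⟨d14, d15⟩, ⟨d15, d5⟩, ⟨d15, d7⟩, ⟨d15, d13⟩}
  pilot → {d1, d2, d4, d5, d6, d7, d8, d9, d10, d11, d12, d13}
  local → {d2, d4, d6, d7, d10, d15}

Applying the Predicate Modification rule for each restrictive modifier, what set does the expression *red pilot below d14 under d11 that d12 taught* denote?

⟦below d14⟧ = {x : ⟨x, d14⟩ ∈ ⟦below⟧} = {d2, d3, d6, d7, d8, d9, d10, d11, d12, d15}
⟦under d11⟧ = {x : ⟨x, d11⟩ ∈ ⟦under⟧} = {d2, d4, d5, d6, d10, d11, d12}
⟦that d12 taught⟧ = {x : ⟨d12, x⟩ ∈ ⟦taught⟧} = {d3, d4, d6, d9, d11, d12, d13, d14, d15}
⟦pilot⟧ = {d1, d2, d4, d5, d6, d7, d8, d9, d10, d11, d12, d13}
… ∩ ⟦below d14⟧ = {d1, d2, d4, d5, d6, d7, d8, d9, d10, d11, d12, d13} ∩ {d2, d3, d6, d7, d8, d9, d10, d11, d12, d15} = {d2, d6, d7, d8, d9, d10, d11, d12}
… ∩ ⟦under d11⟧ = {d2, d6, d7, d8, d9, d10, d11, d12} ∩ {d2, d4, d5, d6, d10, d11, d12} = {d2, d6, d10, d11, d12}
… ∩ ⟦that d12 taught⟧ = {d2, d6, d10, d11, d12} ∩ {d3, d4, d6, d9, d11, d12, d13, d14, d15} = {d6, d11, d12}
… ∩ ⟦red⟧ = {d6, d11, d12} ∩ {d1, d4, d10, d12, d14} = {d12}
So ⟦red pilot below d14 under d11 that d12 taught⟧ = {d12}.

{d12}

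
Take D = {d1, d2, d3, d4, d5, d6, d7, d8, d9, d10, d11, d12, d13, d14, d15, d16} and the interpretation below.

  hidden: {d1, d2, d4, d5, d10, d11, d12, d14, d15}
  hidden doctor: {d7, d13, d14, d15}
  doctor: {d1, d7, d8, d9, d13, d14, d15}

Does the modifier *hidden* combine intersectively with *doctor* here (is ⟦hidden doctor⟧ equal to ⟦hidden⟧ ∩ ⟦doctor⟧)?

⟦hidden⟧ ∩ ⟦doctor⟧ = {d1, d2, d4, d5, d10, d11, d12, d14, d15} ∩ {d1, d7, d8, d9, d13, d14, d15} = {d1, d14, d15}
Observed ⟦hidden doctor⟧ = {d7, d13, d14, d15}.
These differ, so the modifier is not intersective in this model.

no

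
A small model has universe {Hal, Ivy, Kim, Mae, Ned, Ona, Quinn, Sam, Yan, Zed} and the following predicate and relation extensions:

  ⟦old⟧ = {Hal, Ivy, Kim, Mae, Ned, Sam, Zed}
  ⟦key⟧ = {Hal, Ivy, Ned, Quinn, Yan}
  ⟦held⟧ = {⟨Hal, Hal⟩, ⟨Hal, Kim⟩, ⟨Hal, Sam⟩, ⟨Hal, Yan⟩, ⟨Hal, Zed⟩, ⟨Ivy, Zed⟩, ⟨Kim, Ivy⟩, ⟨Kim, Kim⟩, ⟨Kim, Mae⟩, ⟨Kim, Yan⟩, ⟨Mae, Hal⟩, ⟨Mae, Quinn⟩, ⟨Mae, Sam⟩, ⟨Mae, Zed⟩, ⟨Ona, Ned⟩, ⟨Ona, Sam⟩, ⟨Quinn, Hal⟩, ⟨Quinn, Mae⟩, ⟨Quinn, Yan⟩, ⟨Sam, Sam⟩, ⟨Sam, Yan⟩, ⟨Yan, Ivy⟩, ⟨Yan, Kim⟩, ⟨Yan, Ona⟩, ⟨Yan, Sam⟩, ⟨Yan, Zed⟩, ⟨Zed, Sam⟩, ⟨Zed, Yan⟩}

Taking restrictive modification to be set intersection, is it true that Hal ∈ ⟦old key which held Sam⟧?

⟦which held Sam⟧ = {x : ⟨x, Sam⟩ ∈ ⟦held⟧} = {Hal, Mae, Ona, Sam, Yan, Zed}
⟦key⟧ = {Hal, Ivy, Ned, Quinn, Yan}
… ∩ ⟦which held Sam⟧ = {Hal, Ivy, Ned, Quinn, Yan} ∩ {Hal, Mae, Ona, Sam, Yan, Zed} = {Hal, Yan}
… ∩ ⟦old⟧ = {Hal, Yan} ∩ {Hal, Ivy, Kim, Mae, Ned, Sam, Zed} = {Hal}
⟦old key which held Sam⟧ = {Hal}; Hal ∈ this set.

yes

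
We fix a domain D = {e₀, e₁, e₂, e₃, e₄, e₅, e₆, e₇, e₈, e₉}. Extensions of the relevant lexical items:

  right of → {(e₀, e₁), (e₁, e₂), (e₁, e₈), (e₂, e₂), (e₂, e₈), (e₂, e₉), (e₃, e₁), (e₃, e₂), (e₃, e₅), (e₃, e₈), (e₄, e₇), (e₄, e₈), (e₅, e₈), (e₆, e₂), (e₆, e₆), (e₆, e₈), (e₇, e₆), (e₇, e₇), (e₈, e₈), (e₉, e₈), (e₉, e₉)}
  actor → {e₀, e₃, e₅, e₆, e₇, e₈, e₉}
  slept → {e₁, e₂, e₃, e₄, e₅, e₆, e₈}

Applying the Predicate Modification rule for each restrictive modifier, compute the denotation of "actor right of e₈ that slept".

⟦right of e₈⟧ = {x : ⟨x, e₈⟩ ∈ ⟦right of⟧} = {e₁, e₂, e₃, e₄, e₅, e₆, e₈, e₉}
⟦that slept⟧ = ⟦slept⟧ = {e₁, e₂, e₃, e₄, e₅, e₆, e₈}
⟦actor⟧ = {e₀, e₃, e₅, e₆, e₇, e₈, e₉}
… ∩ ⟦right of e₈⟧ = {e₀, e₃, e₅, e₆, e₇, e₈, e₉} ∩ {e₁, e₂, e₃, e₄, e₅, e₆, e₈, e₉} = {e₃, e₅, e₆, e₈, e₉}
… ∩ ⟦that slept⟧ = {e₃, e₅, e₆, e₈, e₉} ∩ {e₁, e₂, e₃, e₄, e₅, e₆, e₈} = {e₃, e₅, e₆, e₈}
So ⟦actor right of e₈ that slept⟧ = {e₃, e₅, e₆, e₈}.

{e₃, e₅, e₆, e₈}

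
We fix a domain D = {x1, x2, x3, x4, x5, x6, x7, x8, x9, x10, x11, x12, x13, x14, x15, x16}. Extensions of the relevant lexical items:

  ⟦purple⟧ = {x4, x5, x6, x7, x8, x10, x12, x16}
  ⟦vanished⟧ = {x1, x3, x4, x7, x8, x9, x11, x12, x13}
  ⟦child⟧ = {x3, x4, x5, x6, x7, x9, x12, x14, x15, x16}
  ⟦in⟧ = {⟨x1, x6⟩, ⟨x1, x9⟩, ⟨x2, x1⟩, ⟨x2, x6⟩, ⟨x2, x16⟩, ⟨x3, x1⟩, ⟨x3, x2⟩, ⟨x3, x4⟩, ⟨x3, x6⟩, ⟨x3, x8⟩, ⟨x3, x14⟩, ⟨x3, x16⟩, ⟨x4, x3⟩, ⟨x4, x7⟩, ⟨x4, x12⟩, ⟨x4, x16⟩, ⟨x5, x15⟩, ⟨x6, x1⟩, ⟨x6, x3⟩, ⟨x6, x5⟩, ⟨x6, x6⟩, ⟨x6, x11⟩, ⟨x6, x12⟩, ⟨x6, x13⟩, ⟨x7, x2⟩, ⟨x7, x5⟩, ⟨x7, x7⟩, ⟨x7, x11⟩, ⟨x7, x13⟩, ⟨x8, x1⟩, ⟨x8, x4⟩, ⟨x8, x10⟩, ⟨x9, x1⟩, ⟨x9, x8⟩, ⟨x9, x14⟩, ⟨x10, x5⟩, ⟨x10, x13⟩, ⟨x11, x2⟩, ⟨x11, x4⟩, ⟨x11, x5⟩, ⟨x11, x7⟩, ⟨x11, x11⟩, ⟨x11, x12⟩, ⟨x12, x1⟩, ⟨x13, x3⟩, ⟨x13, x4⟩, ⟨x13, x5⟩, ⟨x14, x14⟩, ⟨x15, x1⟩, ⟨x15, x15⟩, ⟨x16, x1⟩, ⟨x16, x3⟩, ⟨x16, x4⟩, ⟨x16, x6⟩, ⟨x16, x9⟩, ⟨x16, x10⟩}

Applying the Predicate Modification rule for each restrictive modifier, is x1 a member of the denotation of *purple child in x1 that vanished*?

no

⟦in x1⟧ = {x : ⟨x, x1⟩ ∈ ⟦in⟧} = {x2, x3, x6, x8, x9, x12, x15, x16}
⟦that vanished⟧ = ⟦vanished⟧ = {x1, x3, x4, x7, x8, x9, x11, x12, x13}
⟦child⟧ = {x3, x4, x5, x6, x7, x9, x12, x14, x15, x16}
… ∩ ⟦in x1⟧ = {x3, x4, x5, x6, x7, x9, x12, x14, x15, x16} ∩ {x2, x3, x6, x8, x9, x12, x15, x16} = {x3, x6, x9, x12, x15, x16}
… ∩ ⟦that vanished⟧ = {x3, x6, x9, x12, x15, x16} ∩ {x1, x3, x4, x7, x8, x9, x11, x12, x13} = {x3, x9, x12}
… ∩ ⟦purple⟧ = {x3, x9, x12} ∩ {x4, x5, x6, x7, x8, x10, x12, x16} = {x12}
⟦purple child in x1 that vanished⟧ = {x12}; x1 ∉ this set.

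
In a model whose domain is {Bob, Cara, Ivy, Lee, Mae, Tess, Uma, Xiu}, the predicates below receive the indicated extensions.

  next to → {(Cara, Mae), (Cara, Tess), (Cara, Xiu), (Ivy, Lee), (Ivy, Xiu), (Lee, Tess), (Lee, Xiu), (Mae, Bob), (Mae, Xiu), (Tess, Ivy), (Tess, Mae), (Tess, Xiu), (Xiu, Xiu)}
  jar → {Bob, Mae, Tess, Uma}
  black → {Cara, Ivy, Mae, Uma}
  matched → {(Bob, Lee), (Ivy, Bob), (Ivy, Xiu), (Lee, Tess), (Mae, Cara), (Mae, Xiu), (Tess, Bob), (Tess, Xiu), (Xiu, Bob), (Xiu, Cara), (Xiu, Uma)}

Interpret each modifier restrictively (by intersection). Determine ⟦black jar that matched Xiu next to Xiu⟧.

{Mae}

⟦that matched Xiu⟧ = {x : ⟨x, Xiu⟩ ∈ ⟦matched⟧} = {Ivy, Mae, Tess}
⟦next to Xiu⟧ = {x : ⟨x, Xiu⟩ ∈ ⟦next to⟧} = {Cara, Ivy, Lee, Mae, Tess, Xiu}
⟦jar⟧ = {Bob, Mae, Tess, Uma}
… ∩ ⟦that matched Xiu⟧ = {Bob, Mae, Tess, Uma} ∩ {Ivy, Mae, Tess} = {Mae, Tess}
… ∩ ⟦next to Xiu⟧ = {Mae, Tess} ∩ {Cara, Ivy, Lee, Mae, Tess, Xiu} = {Mae, Tess}
… ∩ ⟦black⟧ = {Mae, Tess} ∩ {Cara, Ivy, Mae, Uma} = {Mae}
So ⟦black jar that matched Xiu next to Xiu⟧ = {Mae}.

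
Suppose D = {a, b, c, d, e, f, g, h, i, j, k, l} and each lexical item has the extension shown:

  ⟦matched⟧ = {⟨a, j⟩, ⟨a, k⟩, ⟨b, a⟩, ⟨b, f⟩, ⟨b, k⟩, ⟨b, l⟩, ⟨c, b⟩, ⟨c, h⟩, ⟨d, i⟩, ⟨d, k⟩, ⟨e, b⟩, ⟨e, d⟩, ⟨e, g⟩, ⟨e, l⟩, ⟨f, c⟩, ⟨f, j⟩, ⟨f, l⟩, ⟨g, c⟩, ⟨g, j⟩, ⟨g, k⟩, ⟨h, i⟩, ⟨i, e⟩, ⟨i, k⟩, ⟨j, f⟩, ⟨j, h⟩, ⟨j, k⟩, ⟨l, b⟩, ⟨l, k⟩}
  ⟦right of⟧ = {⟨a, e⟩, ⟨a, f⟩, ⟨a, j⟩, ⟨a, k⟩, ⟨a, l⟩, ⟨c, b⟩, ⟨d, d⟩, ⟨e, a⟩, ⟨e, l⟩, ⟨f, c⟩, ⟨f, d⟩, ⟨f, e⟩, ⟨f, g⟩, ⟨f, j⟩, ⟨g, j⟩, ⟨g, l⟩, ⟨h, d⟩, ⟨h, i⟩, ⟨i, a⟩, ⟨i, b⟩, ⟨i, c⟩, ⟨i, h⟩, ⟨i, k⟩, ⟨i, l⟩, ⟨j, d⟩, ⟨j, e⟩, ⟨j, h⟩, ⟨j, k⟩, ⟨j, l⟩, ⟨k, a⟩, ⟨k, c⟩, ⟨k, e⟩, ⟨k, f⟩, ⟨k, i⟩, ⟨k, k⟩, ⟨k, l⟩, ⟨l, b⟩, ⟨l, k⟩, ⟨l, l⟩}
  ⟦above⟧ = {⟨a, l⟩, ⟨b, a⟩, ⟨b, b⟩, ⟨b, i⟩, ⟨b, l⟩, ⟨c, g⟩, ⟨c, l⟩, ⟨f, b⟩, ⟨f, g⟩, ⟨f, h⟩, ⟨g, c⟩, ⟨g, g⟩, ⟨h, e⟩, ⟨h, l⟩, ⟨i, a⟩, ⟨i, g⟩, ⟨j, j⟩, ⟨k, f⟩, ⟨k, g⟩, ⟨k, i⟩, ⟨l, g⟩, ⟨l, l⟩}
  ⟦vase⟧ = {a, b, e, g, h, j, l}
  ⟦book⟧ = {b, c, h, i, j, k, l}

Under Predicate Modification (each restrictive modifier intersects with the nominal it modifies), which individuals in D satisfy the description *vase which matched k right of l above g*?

⟦which matched k⟧ = {x : ⟨x, k⟩ ∈ ⟦matched⟧} = {a, b, d, g, i, j, l}
⟦right of l⟧ = {x : ⟨x, l⟩ ∈ ⟦right of⟧} = {a, e, g, i, j, k, l}
⟦above g⟧ = {x : ⟨x, g⟩ ∈ ⟦above⟧} = {c, f, g, i, k, l}
⟦vase⟧ = {a, b, e, g, h, j, l}
… ∩ ⟦which matched k⟧ = {a, b, e, g, h, j, l} ∩ {a, b, d, g, i, j, l} = {a, b, g, j, l}
… ∩ ⟦right of l⟧ = {a, b, g, j, l} ∩ {a, e, g, i, j, k, l} = {a, g, j, l}
… ∩ ⟦above g⟧ = {a, g, j, l} ∩ {c, f, g, i, k, l} = {g, l}
So ⟦vase which matched k right of l above g⟧ = {g, l}.

{g, l}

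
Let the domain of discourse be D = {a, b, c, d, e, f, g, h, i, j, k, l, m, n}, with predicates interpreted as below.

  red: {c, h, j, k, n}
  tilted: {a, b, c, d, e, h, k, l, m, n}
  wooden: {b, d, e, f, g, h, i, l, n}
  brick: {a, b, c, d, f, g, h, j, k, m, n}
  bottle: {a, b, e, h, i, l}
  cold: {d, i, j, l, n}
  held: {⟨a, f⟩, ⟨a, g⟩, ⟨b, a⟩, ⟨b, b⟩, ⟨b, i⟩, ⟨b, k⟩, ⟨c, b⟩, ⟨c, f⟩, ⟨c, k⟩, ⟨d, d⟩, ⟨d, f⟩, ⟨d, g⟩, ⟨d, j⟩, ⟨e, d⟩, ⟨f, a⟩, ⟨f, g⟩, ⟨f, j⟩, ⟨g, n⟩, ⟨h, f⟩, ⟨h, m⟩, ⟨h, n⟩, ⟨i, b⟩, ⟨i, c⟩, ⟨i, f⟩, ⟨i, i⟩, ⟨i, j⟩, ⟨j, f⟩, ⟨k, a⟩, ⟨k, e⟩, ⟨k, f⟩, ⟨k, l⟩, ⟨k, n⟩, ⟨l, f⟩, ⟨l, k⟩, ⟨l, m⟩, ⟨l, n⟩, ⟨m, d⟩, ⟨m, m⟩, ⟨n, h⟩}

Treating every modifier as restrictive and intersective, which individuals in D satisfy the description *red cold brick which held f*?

{j}

⟦which held f⟧ = {x : ⟨x, f⟩ ∈ ⟦held⟧} = {a, c, d, h, i, j, k, l}
⟦brick⟧ = {a, b, c, d, f, g, h, j, k, m, n}
… ∩ ⟦which held f⟧ = {a, b, c, d, f, g, h, j, k, m, n} ∩ {a, c, d, h, i, j, k, l} = {a, c, d, h, j, k}
… ∩ ⟦red⟧ = {a, c, d, h, j, k} ∩ {c, h, j, k, n} = {c, h, j, k}
… ∩ ⟦cold⟧ = {c, h, j, k} ∩ {d, i, j, l, n} = {j}
So ⟦red cold brick which held f⟧ = {j}.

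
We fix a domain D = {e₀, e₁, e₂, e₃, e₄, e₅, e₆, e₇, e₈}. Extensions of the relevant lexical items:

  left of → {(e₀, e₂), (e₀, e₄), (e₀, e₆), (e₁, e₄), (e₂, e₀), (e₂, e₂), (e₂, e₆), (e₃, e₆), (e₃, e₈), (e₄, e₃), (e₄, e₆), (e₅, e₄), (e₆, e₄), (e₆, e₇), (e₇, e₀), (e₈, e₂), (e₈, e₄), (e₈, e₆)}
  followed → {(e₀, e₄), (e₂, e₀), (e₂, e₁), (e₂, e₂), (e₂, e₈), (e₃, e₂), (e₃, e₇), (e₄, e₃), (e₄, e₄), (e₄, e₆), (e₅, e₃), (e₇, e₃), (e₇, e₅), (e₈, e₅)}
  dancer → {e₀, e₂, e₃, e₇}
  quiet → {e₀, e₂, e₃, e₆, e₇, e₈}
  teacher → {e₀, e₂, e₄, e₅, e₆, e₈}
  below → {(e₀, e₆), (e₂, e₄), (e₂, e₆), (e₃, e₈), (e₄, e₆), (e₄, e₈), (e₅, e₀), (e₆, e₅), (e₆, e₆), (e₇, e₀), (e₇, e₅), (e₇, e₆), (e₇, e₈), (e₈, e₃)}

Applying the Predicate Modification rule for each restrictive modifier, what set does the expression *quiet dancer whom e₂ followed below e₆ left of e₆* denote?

{e₀, e₂}

⟦whom e₂ followed⟧ = {x : ⟨e₂, x⟩ ∈ ⟦followed⟧} = {e₀, e₁, e₂, e₈}
⟦below e₆⟧ = {x : ⟨x, e₆⟩ ∈ ⟦below⟧} = {e₀, e₂, e₄, e₆, e₇}
⟦left of e₆⟧ = {x : ⟨x, e₆⟩ ∈ ⟦left of⟧} = {e₀, e₂, e₃, e₄, e₈}
⟦dancer⟧ = {e₀, e₂, e₃, e₇}
… ∩ ⟦whom e₂ followed⟧ = {e₀, e₂, e₃, e₇} ∩ {e₀, e₁, e₂, e₈} = {e₀, e₂}
… ∩ ⟦below e₆⟧ = {e₀, e₂} ∩ {e₀, e₂, e₄, e₆, e₇} = {e₀, e₂}
… ∩ ⟦left of e₆⟧ = {e₀, e₂} ∩ {e₀, e₂, e₃, e₄, e₈} = {e₀, e₂}
… ∩ ⟦quiet⟧ = {e₀, e₂} ∩ {e₀, e₂, e₃, e₆, e₇, e₈} = {e₀, e₂}
So ⟦quiet dancer whom e₂ followed below e₆ left of e₆⟧ = {e₀, e₂}.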